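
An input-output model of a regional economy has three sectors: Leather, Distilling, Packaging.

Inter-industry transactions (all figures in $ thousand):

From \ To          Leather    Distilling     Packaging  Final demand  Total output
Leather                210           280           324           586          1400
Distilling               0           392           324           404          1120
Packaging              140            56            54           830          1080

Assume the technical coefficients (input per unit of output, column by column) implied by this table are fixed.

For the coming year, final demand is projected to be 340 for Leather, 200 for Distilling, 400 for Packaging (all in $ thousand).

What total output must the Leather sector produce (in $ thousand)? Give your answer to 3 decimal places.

Technical coefficients a_ij = z_ij / X_j:
  a_LL = 210/1400 = 0.15, a_DL = 0/1400 = 0.00, a_PL = 140/1400 = 0.10
  a_LD = 280/1120 = 0.25, a_DD = 392/1120 = 0.35, a_PD = 56/1120 = 0.05
  a_LP = 324/1080 = 0.30, a_DP = 324/1080 = 0.30, a_PP = 54/1080 = 0.05
I − A =
  [   0.85    -0.25    -0.30]
  [   0.00     0.65    -0.30]
  [  -0.10    -0.05     0.95]
Cofactors of I−A, C_ij = (−1)^(i+j)·(minor ij) (rows/columns in the sector order above):
  C_11 = (0.65)(0.95) − (-0.30)(-0.05) = 0.6025
  C_12 = −[(0.00)(0.95) − (-0.30)(-0.10)] = 0.0300
  C_13 = (0.00)(-0.05) − (0.65)(-0.10) = 0.0650
  C_21 = −[(-0.25)(0.95) − (-0.30)(-0.05)] = 0.2525
  C_22 = (0.85)(0.95) − (-0.30)(-0.10) = 0.7775
  C_23 = −[(0.85)(-0.05) − (-0.25)(-0.10)] = 0.0675
  C_31 = (-0.25)(-0.30) − (-0.30)(0.65) = 0.2700
  C_32 = −[(0.85)(-0.30) − (-0.30)(0.00)] = 0.2550
  C_33 = (0.85)(0.65) − (-0.25)(0.00) = 0.5525
det(I−A) = Σ_j (I−A)_1j·C_1j = (0.85)(0.6025) + (-0.25)(0.0300) + (-0.30)(0.0650) = 0.485125
adj(I−A) = Cᵀ =
  [ 0.6025   0.2525   0.2700]
  [ 0.0300   0.7775   0.2550]
  [ 0.0650   0.0675   0.5525]
(I − A)⁻¹ = adj(I−A) / det(I−A) ≈
  [   1.2419     0.5205     0.5566]
  [   0.0618     1.6027     0.5256]
  [   0.1340     0.1391     1.1389]
x = (I − A)⁻¹ d = adj(I−A)·d / det(I−A), with det(I−A) = 0.485125:
  x_L = (0.6025·340 + 0.2525·200 + 0.2700·400) / 0.485125 = 363.35 / 0.485125 ≈ 748.982
  x_D = (0.0300·340 + 0.7775·200 + 0.2550·400) / 0.485125 = 267.70 / 0.485125 ≈ 551.817
  x_P = (0.0650·340 + 0.0675·200 + 0.5525·400) / 0.485125 = 256.60 / 0.485125 ≈ 528.936

x_L = 748.982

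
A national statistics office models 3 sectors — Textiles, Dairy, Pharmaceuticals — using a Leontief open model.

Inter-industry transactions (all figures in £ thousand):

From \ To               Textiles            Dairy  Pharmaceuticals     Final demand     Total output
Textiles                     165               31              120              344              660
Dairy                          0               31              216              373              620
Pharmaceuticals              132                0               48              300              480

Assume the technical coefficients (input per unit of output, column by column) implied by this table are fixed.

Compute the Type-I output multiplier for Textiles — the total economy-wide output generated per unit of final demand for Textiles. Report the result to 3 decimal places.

m_1 = 1.926

Technical coefficients a_ij = z_ij / X_j:
  a_11 = 165/660 = 0.25, a_21 = 0/660 = 0.00, a_31 = 132/660 = 0.20
  a_12 = 31/620 = 0.05, a_22 = 31/620 = 0.05, a_32 = 0/620 = 0.00
  a_13 = 120/480 = 0.25, a_23 = 216/480 = 0.45, a_33 = 48/480 = 0.10
I − A =
  [   0.75    -0.05    -0.25]
  [   0.00     0.95    -0.45]
  [  -0.20     0.00     0.90]
Cofactors of I−A, C_ij = (−1)^(i+j)·(minor ij) (rows/columns in the sector order above):
  C_11 = (0.95)(0.90) − (-0.45)(0.00) = 0.8550
  C_12 = −[(0.00)(0.90) − (-0.45)(-0.20)] = 0.0900
  C_13 = (0.00)(0.00) − (0.95)(-0.20) = 0.1900
  C_21 = −[(-0.05)(0.90) − (-0.25)(0.00)] = 0.0450
  C_22 = (0.75)(0.90) − (-0.25)(-0.20) = 0.6250
  C_23 = −[(0.75)(0.00) − (-0.05)(-0.20)] = 0.0100
  C_31 = (-0.05)(-0.45) − (-0.25)(0.95) = 0.2600
  C_32 = −[(0.75)(-0.45) − (-0.25)(0.00)] = 0.3375
  C_33 = (0.75)(0.95) − (-0.05)(0.00) = 0.7125
det(I−A) = Σ_j (I−A)_1j·C_1j = (0.75)(0.8550) + (-0.05)(0.0900) + (-0.25)(0.1900) = 0.58925
adj(I−A) = Cᵀ =
  [ 0.8550   0.0450   0.2600]
  [ 0.0900   0.6250   0.3375]
  [ 0.1900   0.0100   0.7125]
(I − A)⁻¹ = adj(I−A) / det(I−A) ≈
  [   1.4510     0.0764     0.4412]
  [   0.1527     1.0607     0.5728]
  [   0.3224     0.0170     1.2092]
The output multiplier for sector j is the column-j sum of the Leontief inverse (I − A)⁻¹ = adj(I−A) / det(I−A).
Column 1 of adj(I−A): (0.8550, 0.0900, 0.1900); det(I−A) = 0.58925.
m_1 = (0.8550 + 0.0900 + 0.1900) / 0.58925 = 1.135 / 0.58925 ≈ 1.926.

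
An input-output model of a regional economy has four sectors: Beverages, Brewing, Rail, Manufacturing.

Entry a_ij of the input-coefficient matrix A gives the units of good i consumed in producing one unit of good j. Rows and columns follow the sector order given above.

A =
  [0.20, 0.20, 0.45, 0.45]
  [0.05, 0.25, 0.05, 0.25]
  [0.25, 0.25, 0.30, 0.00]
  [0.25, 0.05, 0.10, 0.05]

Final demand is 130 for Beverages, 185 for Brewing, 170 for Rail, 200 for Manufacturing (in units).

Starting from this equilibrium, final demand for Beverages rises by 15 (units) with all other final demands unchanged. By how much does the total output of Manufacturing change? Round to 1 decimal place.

I − A =
  [   0.80    -0.20    -0.45    -0.45]
  [  -0.05     0.75    -0.05    -0.25]
  [  -0.25    -0.25     0.70     0.00]
  [  -0.25    -0.05    -0.10     0.95]
Compute the cofactors C_ij = (−1)^(i+j)·(3×3 minor ij) of I−A; the adjugate is their transpose:
adj(I−A) = Cᵀ =
  [ 0.471875   0.266875   0.364375   0.293750]
  [ 0.095125   0.335125   0.104125   0.133250]
  [ 0.202500   0.215000   0.452500   0.152500]
  [ 0.150500   0.110500   0.149000   0.310500]
det(I−A) = Σ_j (I−A)_1j·C_1j = (0.80)(0.471875) + (-0.20)(0.095125) + (-0.45)(0.202500) + (-0.45)(0.150500) = 0.199625
(I − A)⁻¹ = adj(I−A) / det(I−A) ≈
  [   2.3638     1.3369     1.8253     1.4715]
  [   0.4765     1.6788     0.5216     0.6675]
  [   1.0144     1.0770     2.2668     0.7639]
  [   0.7539     0.5535     0.7464     1.5554]
Δx = (I − A)⁻¹ Δd with Δd having +15 in the Beverages component and 0 elsewhere.
So Δx_4 = L_41 · (+15), where L_41 = adj(I−A)_41 / det(I−A) = 0.150500 / 0.199625.
Δx_4 = 0.150500 × (+15) / 0.199625 = 2.2575 / 0.199625 ≈ 11.3.

Δx_4 = 11.3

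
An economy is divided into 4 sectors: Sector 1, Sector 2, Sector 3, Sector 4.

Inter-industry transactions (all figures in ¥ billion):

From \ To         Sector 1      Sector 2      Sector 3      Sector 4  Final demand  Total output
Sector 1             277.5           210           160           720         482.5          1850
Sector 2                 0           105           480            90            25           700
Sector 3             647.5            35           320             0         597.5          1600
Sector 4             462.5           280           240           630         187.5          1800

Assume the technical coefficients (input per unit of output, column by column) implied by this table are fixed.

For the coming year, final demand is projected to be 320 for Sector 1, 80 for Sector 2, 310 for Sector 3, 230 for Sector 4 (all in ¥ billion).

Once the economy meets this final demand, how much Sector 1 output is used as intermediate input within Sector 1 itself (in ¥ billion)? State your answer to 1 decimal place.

z_11 = 205.1

Technical coefficients a_ij = z_ij / X_j:
  a_11 = 277.5/1850 = 0.15, a_21 = 0/1850 = 0.00, a_31 = 647.5/1850 = 0.35, a_41 = 462.5/1850 = 0.25
  a_12 = 210/700 = 0.30, a_22 = 105/700 = 0.15, a_32 = 35/700 = 0.05, a_42 = 280/700 = 0.40
  a_13 = 160/1600 = 0.10, a_23 = 480/1600 = 0.30, a_33 = 320/1600 = 0.20, a_43 = 240/1600 = 0.15
  a_14 = 720/1800 = 0.40, a_24 = 90/1800 = 0.05, a_34 = 0/1800 = 0.00, a_44 = 630/1800 = 0.35
I − A =
  [   0.85    -0.30    -0.10    -0.40]
  [   0.00     0.85    -0.30    -0.05]
  [  -0.35    -0.05     0.80     0.00]
  [  -0.25    -0.40    -0.15     0.65]
Compute the cofactors C_ij = (−1)^(i+j)·(3×3 minor ij) of I−A; the adjugate is their transpose:
adj(I−A) = Cᵀ =
  [ 0.415875   0.290250   0.213000   0.278250]
  [ 0.080875   0.318250   0.143375   0.074250]
  [ 0.187000   0.146875   0.363875   0.126375]
  [ 0.252875   0.341375   0.254125   0.504000]
det(I−A) = Σ_j (I−A)_1j·C_1j = (0.85)(0.415875) + (-0.30)(0.080875) + (-0.10)(0.187000) + (-0.40)(0.252875) = 0.20938125
(I − A)⁻¹ = adj(I−A) / det(I−A) ≈
  [   1.9862     1.3862     1.0173     1.3289]
  [   0.3863     1.5200     0.6848     0.3546]
  [   0.8931     0.7015     1.7379     0.6036]
  [   1.2077     1.6304     1.2137     2.4071]
First solve x = (I − A)⁻¹ d = adj(I−A)·d / det(I−A); in particular x_1 = (0.415875·320 + 0.290250·80 + 0.213000·310 + 0.278250·230) / 0.20938125 = 286.3275 / 0.20938125 ≈ 1367.494.
Intermediate flow from 1 to 1: z_11 = a_11 · x_1 = 0.15 × 286.3275 / 0.20938125 = 42.949125 / 0.20938125 ≈ 205.1.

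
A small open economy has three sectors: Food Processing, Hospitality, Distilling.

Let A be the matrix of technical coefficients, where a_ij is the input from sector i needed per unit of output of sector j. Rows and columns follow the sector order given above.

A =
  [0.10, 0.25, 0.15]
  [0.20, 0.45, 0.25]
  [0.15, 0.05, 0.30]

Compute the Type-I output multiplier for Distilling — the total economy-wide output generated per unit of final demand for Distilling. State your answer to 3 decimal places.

m_3 = 3.051

I − A =
  [   0.90    -0.25    -0.15]
  [  -0.20     0.55    -0.25]
  [  -0.15    -0.05     0.70]
Cofactors of I−A, C_ij = (−1)^(i+j)·(minor ij) (rows/columns in the sector order above):
  C_11 = (0.55)(0.70) − (-0.25)(-0.05) = 0.3725
  C_12 = −[(-0.20)(0.70) − (-0.25)(-0.15)] = 0.1775
  C_13 = (-0.20)(-0.05) − (0.55)(-0.15) = 0.0925
  C_21 = −[(-0.25)(0.70) − (-0.15)(-0.05)] = 0.1825
  C_22 = (0.90)(0.70) − (-0.15)(-0.15) = 0.6075
  C_23 = −[(0.90)(-0.05) − (-0.25)(-0.15)] = 0.0825
  C_31 = (-0.25)(-0.25) − (-0.15)(0.55) = 0.1450
  C_32 = −[(0.90)(-0.25) − (-0.15)(-0.20)] = 0.2550
  C_33 = (0.90)(0.55) − (-0.25)(-0.20) = 0.4450
det(I−A) = Σ_j (I−A)_1j·C_1j = (0.90)(0.3725) + (-0.25)(0.1775) + (-0.15)(0.0925) = 0.2770
adj(I−A) = Cᵀ =
  [ 0.3725   0.1825   0.1450]
  [ 0.1775   0.6075   0.2550]
  [ 0.0925   0.0825   0.4450]
(I − A)⁻¹ = adj(I−A) / det(I−A) ≈
  [   1.3448     0.6588     0.5235]
  [   0.6408     2.1931     0.9206]
  [   0.3339     0.2978     1.6065]
The output multiplier for sector j is the column-j sum of the Leontief inverse (I − A)⁻¹ = adj(I−A) / det(I−A).
Column 3 of adj(I−A): (0.1450, 0.2550, 0.4450); det(I−A) = 0.2770.
m_3 = (0.1450 + 0.2550 + 0.4450) / 0.2770 = 0.845 / 0.2770 ≈ 3.051.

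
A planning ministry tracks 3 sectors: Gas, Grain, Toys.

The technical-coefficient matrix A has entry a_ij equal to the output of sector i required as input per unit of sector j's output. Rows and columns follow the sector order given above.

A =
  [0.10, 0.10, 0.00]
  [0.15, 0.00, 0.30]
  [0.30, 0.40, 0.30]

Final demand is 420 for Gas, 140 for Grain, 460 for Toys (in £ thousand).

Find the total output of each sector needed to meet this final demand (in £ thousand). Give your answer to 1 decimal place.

x_1 = 531.7, x_2 = 585.7, x_3 = 1219.7

I − A =
  [   0.90    -0.10     0.00]
  [  -0.15     1.00    -0.30]
  [  -0.30    -0.40     0.70]
Cofactors of I−A, C_ij = (−1)^(i+j)·(minor ij) (rows/columns in the sector order above):
  C_11 = (1.00)(0.70) − (-0.30)(-0.40) = 0.5800
  C_12 = −[(-0.15)(0.70) − (-0.30)(-0.30)] = 0.1950
  C_13 = (-0.15)(-0.40) − (1.00)(-0.30) = 0.3600
  C_21 = −[(-0.10)(0.70) − (0.00)(-0.40)] = 0.0700
  C_22 = (0.90)(0.70) − (0.00)(-0.30) = 0.6300
  C_23 = −[(0.90)(-0.40) − (-0.10)(-0.30)] = 0.3900
  C_31 = (-0.10)(-0.30) − (0.00)(1.00) = 0.0300
  C_32 = −[(0.90)(-0.30) − (0.00)(-0.15)] = 0.2700
  C_33 = (0.90)(1.00) − (-0.10)(-0.15) = 0.8850
det(I−A) = Σ_j (I−A)_1j·C_1j = (0.90)(0.5800) + (-0.10)(0.1950) + (0.00)(0.3600) = 0.5025
adj(I−A) = Cᵀ =
  [ 0.5800   0.0700   0.0300]
  [ 0.1950   0.6300   0.2700]
  [ 0.3600   0.3900   0.8850]
(I − A)⁻¹ = adj(I−A) / det(I−A) ≈
  [   1.1542     0.1393     0.0597]
  [   0.3881     1.2537     0.5373]
  [   0.7164     0.7761     1.7612]
x = (I − A)⁻¹ d = adj(I−A)·d / det(I−A), with det(I−A) = 0.5025:
  x_1 = (0.5800·420 + 0.0700·140 + 0.0300·460) / 0.5025 = 267.20 / 0.5025 ≈ 531.7
  x_2 = (0.1950·420 + 0.6300·140 + 0.2700·460) / 0.5025 = 294.30 / 0.5025 ≈ 585.7
  x_3 = (0.3600·420 + 0.3900·140 + 0.8850·460) / 0.5025 = 612.90 / 0.5025 ≈ 1219.7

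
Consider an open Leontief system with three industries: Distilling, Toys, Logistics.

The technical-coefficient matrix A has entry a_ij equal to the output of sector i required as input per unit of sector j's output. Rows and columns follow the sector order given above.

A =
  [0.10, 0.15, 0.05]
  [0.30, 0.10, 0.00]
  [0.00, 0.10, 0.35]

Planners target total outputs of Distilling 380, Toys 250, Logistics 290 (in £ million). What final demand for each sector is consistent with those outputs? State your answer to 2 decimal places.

d_D = 290.00, d_T = 111.00, d_L = 163.50

I − A =
  [   0.90    -0.15    -0.05]
  [  -0.30     0.90     0.00]
  [   0.00    -0.10     0.65]
d = (I − A) x:
  d_D = (+0.90)·380 + (-0.15)·250 + (-0.05)·290 = 290.00
  d_T = (-0.30)·380 + (+0.90)·250 + (+0.00)·290 = 111.00
  d_L = (+0.00)·380 + (-0.10)·250 + (+0.65)·290 = 163.50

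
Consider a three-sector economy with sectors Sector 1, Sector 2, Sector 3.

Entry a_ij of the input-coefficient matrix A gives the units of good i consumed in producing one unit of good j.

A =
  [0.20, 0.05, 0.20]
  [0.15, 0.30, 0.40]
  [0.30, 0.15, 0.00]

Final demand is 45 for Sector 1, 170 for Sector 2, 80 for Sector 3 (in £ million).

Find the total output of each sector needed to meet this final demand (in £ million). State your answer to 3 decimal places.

x_1 = 122.124, x_2 = 367.146, x_3 = 171.709

I − A =
  [   0.80    -0.05    -0.20]
  [  -0.15     0.70    -0.40]
  [  -0.30    -0.15     1.00]
Cofactors of I−A, C_ij = (−1)^(i+j)·(minor ij) (rows/columns in the sector order above):
  C_11 = (0.70)(1.00) − (-0.40)(-0.15) = 0.6400
  C_12 = −[(-0.15)(1.00) − (-0.40)(-0.30)] = 0.2700
  C_13 = (-0.15)(-0.15) − (0.70)(-0.30) = 0.2325
  C_21 = −[(-0.05)(1.00) − (-0.20)(-0.15)] = 0.0800
  C_22 = (0.80)(1.00) − (-0.20)(-0.30) = 0.7400
  C_23 = −[(0.80)(-0.15) − (-0.05)(-0.30)] = 0.1350
  C_31 = (-0.05)(-0.40) − (-0.20)(0.70) = 0.1600
  C_32 = −[(0.80)(-0.40) − (-0.20)(-0.15)] = 0.3500
  C_33 = (0.80)(0.70) − (-0.05)(-0.15) = 0.5525
det(I−A) = Σ_j (I−A)_1j·C_1j = (0.80)(0.6400) + (-0.05)(0.2700) + (-0.20)(0.2325) = 0.4520
adj(I−A) = Cᵀ =
  [ 0.6400   0.0800   0.1600]
  [ 0.2700   0.7400   0.3500]
  [ 0.2325   0.1350   0.5525]
(I − A)⁻¹ = adj(I−A) / det(I−A) ≈
  [   1.4159     0.1770     0.3540]
  [   0.5973     1.6372     0.7743]
  [   0.5144     0.2987     1.2223]
x = (I − A)⁻¹ d = adj(I−A)·d / det(I−A), with det(I−A) = 0.4520:
  x_1 = (0.6400·45 + 0.0800·170 + 0.1600·80) / 0.4520 = 55.20 / 0.4520 ≈ 122.124
  x_2 = (0.2700·45 + 0.7400·170 + 0.3500·80) / 0.4520 = 165.95 / 0.4520 ≈ 367.146
  x_3 = (0.2325·45 + 0.1350·170 + 0.5525·80) / 0.4520 = 77.6125 / 0.4520 ≈ 171.709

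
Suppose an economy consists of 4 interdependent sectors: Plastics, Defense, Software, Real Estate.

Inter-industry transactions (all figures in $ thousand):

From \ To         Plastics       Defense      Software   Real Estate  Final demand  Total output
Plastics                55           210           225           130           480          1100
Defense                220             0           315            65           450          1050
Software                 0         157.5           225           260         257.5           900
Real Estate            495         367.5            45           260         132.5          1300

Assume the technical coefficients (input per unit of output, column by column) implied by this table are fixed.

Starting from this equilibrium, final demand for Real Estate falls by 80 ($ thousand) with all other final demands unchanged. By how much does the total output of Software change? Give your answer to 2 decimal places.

Δx_3 = -40.28

Technical coefficients a_ij = z_ij / X_j:
  a_11 = 55/1100 = 0.05, a_21 = 220/1100 = 0.20, a_31 = 0/1100 = 0.00, a_41 = 495/1100 = 0.45
  a_12 = 210/1050 = 0.20, a_22 = 0/1050 = 0.00, a_32 = 157.5/1050 = 0.15, a_42 = 367.5/1050 = 0.35
  a_13 = 225/900 = 0.25, a_23 = 315/900 = 0.35, a_33 = 225/900 = 0.25, a_43 = 45/900 = 0.05
  a_14 = 130/1300 = 0.10, a_24 = 65/1300 = 0.05, a_34 = 260/1300 = 0.20, a_44 = 260/1300 = 0.20
I − A =
  [   0.95    -0.20    -0.25    -0.10]
  [  -0.20     1.00    -0.35    -0.05]
  [   0.00    -0.15     0.75    -0.20]
  [  -0.45    -0.35    -0.05     0.80]
Compute the cofactors C_ij = (−1)^(i+j)·(3×3 minor ij) of I−A; the adjugate is their transpose:
adj(I−A) = Cᵀ =
  [ 0.510000   0.192500   0.269375   0.143125]
  [ 0.166375   0.504250   0.299250   0.127125]
  [ 0.131375   0.191750   0.654875   0.192125]
  [ 0.367875   0.340875   0.323375   0.625125]
det(I−A) = Σ_j (I−A)_1j·C_1j = (0.95)(0.510000) + (-0.20)(0.166375) + (-0.25)(0.131375) + (-0.10)(0.367875) = 0.38159375
(I − A)⁻¹ = adj(I−A) / det(I−A) ≈
  [   1.3365     0.5045     0.7059     0.3751]
  [   0.4360     1.3214     0.7842     0.3331]
  [   0.3443     0.5025     1.7162     0.5035]
  [   0.9640     0.8933     0.8474     1.6382]
Δx = (I − A)⁻¹ Δd with Δd having -80 in the Real Estate component and 0 elsewhere.
So Δx_3 = L_34 · (-80), where L_34 = adj(I−A)_34 / det(I−A) = 0.192125 / 0.38159375.
Δx_3 = 0.192125 × (-80) / 0.38159375 = -15.37 / 0.38159375 ≈ -40.28.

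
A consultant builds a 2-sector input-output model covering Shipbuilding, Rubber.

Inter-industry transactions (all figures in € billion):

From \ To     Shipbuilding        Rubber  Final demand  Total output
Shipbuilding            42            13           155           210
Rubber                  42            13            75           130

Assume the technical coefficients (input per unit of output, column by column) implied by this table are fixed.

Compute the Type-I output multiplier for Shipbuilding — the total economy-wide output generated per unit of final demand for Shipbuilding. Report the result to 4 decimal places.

m_S = 1.5714

Technical coefficients a_ij = z_ij / X_j:
  a_SS = 42/210 = 0.20, a_RS = 42/210 = 0.20
  a_SR = 13/130 = 0.10, a_RR = 13/130 = 0.10
I − A =
  [   0.80    -0.10]
  [  -0.20     0.90]
det(I−A) = (0.80)(0.90) − (-0.10)(-0.20) = 0.7000
adj(I−A) = [[0.90, 0.10], [0.20, 0.80]]
(I − A)⁻¹ = adj(I−A) / det(I−A) ≈
  [   1.28571     0.14286]
  [   0.28571     1.14286]
The output multiplier for sector j is the column-j sum of the Leontief inverse (I − A)⁻¹ = adj(I−A) / det(I−A).
Column S of adj(I−A): (0.90, 0.20); det(I−A) = 0.7000.
m_S = (0.90 + 0.20) / 0.7000 = 1.10 / 0.7000 ≈ 1.5714.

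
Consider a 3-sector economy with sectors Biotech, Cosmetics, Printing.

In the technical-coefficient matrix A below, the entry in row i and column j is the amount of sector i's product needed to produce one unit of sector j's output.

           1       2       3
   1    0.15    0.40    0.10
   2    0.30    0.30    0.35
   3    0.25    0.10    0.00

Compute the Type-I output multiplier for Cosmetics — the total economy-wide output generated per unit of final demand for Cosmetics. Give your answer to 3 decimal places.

I − A =
  [   0.85    -0.40    -0.10]
  [  -0.30     0.70    -0.35]
  [  -0.25    -0.10     1.00]
Cofactors of I−A, C_ij = (−1)^(i+j)·(minor ij) (rows/columns in the sector order above):
  C_11 = (0.70)(1.00) − (-0.35)(-0.10) = 0.6650
  C_12 = −[(-0.30)(1.00) − (-0.35)(-0.25)] = 0.3875
  C_13 = (-0.30)(-0.10) − (0.70)(-0.25) = 0.2050
  C_21 = −[(-0.40)(1.00) − (-0.10)(-0.10)] = 0.4100
  C_22 = (0.85)(1.00) − (-0.10)(-0.25) = 0.8250
  C_23 = −[(0.85)(-0.10) − (-0.40)(-0.25)] = 0.1850
  C_31 = (-0.40)(-0.35) − (-0.10)(0.70) = 0.2100
  C_32 = −[(0.85)(-0.35) − (-0.10)(-0.30)] = 0.3275
  C_33 = (0.85)(0.70) − (-0.40)(-0.30) = 0.4750
det(I−A) = Σ_j (I−A)_1j·C_1j = (0.85)(0.6650) + (-0.40)(0.3875) + (-0.10)(0.2050) = 0.38975
adj(I−A) = Cᵀ =
  [ 0.6650   0.4100   0.2100]
  [ 0.3875   0.8250   0.3275]
  [ 0.2050   0.1850   0.4750]
(I − A)⁻¹ = adj(I−A) / det(I−A) ≈
  [   1.7062     1.0520     0.5388]
  [   0.9942     2.1167     0.8403]
  [   0.5260     0.4747     1.2187]
The output multiplier for sector j is the column-j sum of the Leontief inverse (I − A)⁻¹ = adj(I−A) / det(I−A).
Column 2 of adj(I−A): (0.4100, 0.8250, 0.1850); det(I−A) = 0.38975.
m_2 = (0.4100 + 0.8250 + 0.1850) / 0.38975 = 1.42 / 0.38975 ≈ 3.643.

m_2 = 3.643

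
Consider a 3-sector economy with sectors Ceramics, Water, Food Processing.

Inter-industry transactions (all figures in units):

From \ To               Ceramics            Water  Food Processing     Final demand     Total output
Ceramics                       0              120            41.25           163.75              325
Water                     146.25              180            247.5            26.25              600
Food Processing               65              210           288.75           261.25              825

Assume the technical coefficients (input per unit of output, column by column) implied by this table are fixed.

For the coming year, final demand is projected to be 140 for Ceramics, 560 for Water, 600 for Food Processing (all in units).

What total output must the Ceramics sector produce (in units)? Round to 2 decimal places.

x_1 = 712.71

Technical coefficients a_ij = z_ij / X_j:
  a_11 = 0/325 = 0.00, a_21 = 146.25/325 = 0.45, a_31 = 65/325 = 0.20
  a_12 = 120/600 = 0.20, a_22 = 180/600 = 0.30, a_32 = 210/600 = 0.35
  a_13 = 41.25/825 = 0.05, a_23 = 247.5/825 = 0.30, a_33 = 288.75/825 = 0.35
I − A =
  [   1.00    -0.20    -0.05]
  [  -0.45     0.70    -0.30]
  [  -0.20    -0.35     0.65]
Cofactors of I−A, C_ij = (−1)^(i+j)·(minor ij) (rows/columns in the sector order above):
  C_11 = (0.70)(0.65) − (-0.30)(-0.35) = 0.3500
  C_12 = −[(-0.45)(0.65) − (-0.30)(-0.20)] = 0.3525
  C_13 = (-0.45)(-0.35) − (0.70)(-0.20) = 0.2975
  C_21 = −[(-0.20)(0.65) − (-0.05)(-0.35)] = 0.1475
  C_22 = (1.00)(0.65) − (-0.05)(-0.20) = 0.6400
  C_23 = −[(1.00)(-0.35) − (-0.20)(-0.20)] = 0.3900
  C_31 = (-0.20)(-0.30) − (-0.05)(0.70) = 0.0950
  C_32 = −[(1.00)(-0.30) − (-0.05)(-0.45)] = 0.3225
  C_33 = (1.00)(0.70) − (-0.20)(-0.45) = 0.6100
det(I−A) = Σ_j (I−A)_1j·C_1j = (1.00)(0.3500) + (-0.20)(0.3525) + (-0.05)(0.2975) = 0.264625
adj(I−A) = Cᵀ =
  [ 0.3500   0.1475   0.0950]
  [ 0.3525   0.6400   0.3225]
  [ 0.2975   0.3900   0.6100]
(I − A)⁻¹ = adj(I−A) / det(I−A) ≈
  [   1.3226     0.5574     0.3590]
  [   1.3321     2.4185     1.2187]
  [   1.1242     1.4738     2.3051]
x = (I − A)⁻¹ d = adj(I−A)·d / det(I−A), with det(I−A) = 0.264625:
  x_1 = (0.3500·140 + 0.1475·560 + 0.0950·600) / 0.264625 = 188.60 / 0.264625 ≈ 712.71
  x_2 = (0.3525·140 + 0.6400·560 + 0.3225·600) / 0.264625 = 601.25 / 0.264625 ≈ 2272.08
  x_3 = (0.2975·140 + 0.3900·560 + 0.6100·600) / 0.264625 = 626.05 / 0.264625 ≈ 2365.80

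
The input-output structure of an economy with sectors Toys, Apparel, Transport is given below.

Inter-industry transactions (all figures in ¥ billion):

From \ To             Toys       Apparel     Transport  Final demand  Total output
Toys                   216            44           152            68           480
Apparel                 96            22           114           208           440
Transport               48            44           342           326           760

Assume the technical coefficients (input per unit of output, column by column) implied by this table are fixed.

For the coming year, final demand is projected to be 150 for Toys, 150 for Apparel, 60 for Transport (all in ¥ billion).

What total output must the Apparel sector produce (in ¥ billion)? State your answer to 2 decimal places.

Technical coefficients a_ij = z_ij / X_j:
  a_11 = 216/480 = 0.45, a_21 = 96/480 = 0.20, a_31 = 48/480 = 0.10
  a_12 = 44/440 = 0.10, a_22 = 22/440 = 0.05, a_32 = 44/440 = 0.10
  a_13 = 152/760 = 0.20, a_23 = 114/760 = 0.15, a_33 = 342/760 = 0.45
I − A =
  [   0.55    -0.10    -0.20]
  [  -0.20     0.95    -0.15]
  [  -0.10    -0.10     0.55]
Cofactors of I−A, C_ij = (−1)^(i+j)·(minor ij) (rows/columns in the sector order above):
  C_11 = (0.95)(0.55) − (-0.15)(-0.10) = 0.5075
  C_12 = −[(-0.20)(0.55) − (-0.15)(-0.10)] = 0.1250
  C_13 = (-0.20)(-0.10) − (0.95)(-0.10) = 0.1150
  C_21 = −[(-0.10)(0.55) − (-0.20)(-0.10)] = 0.0750
  C_22 = (0.55)(0.55) − (-0.20)(-0.10) = 0.2825
  C_23 = −[(0.55)(-0.10) − (-0.10)(-0.10)] = 0.0650
  C_31 = (-0.10)(-0.15) − (-0.20)(0.95) = 0.2050
  C_32 = −[(0.55)(-0.15) − (-0.20)(-0.20)] = 0.1225
  C_33 = (0.55)(0.95) − (-0.10)(-0.20) = 0.5025
det(I−A) = Σ_j (I−A)_1j·C_1j = (0.55)(0.5075) + (-0.10)(0.1250) + (-0.20)(0.1150) = 0.243625
adj(I−A) = Cᵀ =
  [ 0.5075   0.0750   0.2050]
  [ 0.1250   0.2825   0.1225]
  [ 0.1150   0.0650   0.5025]
(I − A)⁻¹ = adj(I−A) / det(I−A) ≈
  [   2.0831     0.3079     0.8415]
  [   0.5131     1.1596     0.5028]
  [   0.4720     0.2668     2.0626]
x = (I − A)⁻¹ d = adj(I−A)·d / det(I−A), with det(I−A) = 0.243625:
  x_1 = (0.5075·150 + 0.0750·150 + 0.2050·60) / 0.243625 = 99.675 / 0.243625 ≈ 409.13
  x_2 = (0.1250·150 + 0.2825·150 + 0.1225·60) / 0.243625 = 68.475 / 0.243625 ≈ 281.07
  x_3 = (0.1150·150 + 0.0650·150 + 0.5025·60) / 0.243625 = 57.15 / 0.243625 ≈ 234.58

x_2 = 281.07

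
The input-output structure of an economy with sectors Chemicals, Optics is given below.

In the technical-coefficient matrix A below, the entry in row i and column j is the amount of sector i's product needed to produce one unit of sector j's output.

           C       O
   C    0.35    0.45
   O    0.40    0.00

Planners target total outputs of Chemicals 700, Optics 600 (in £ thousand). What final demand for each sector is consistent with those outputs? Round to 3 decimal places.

I − A =
  [   0.65    -0.45]
  [  -0.40     1.00]
d = (I − A) x:
  d_C = (+0.65)·700 + (-0.45)·600 = 185.000
  d_O = (-0.40)·700 + (+1.00)·600 = 320.000

d_C = 185.000, d_O = 320.000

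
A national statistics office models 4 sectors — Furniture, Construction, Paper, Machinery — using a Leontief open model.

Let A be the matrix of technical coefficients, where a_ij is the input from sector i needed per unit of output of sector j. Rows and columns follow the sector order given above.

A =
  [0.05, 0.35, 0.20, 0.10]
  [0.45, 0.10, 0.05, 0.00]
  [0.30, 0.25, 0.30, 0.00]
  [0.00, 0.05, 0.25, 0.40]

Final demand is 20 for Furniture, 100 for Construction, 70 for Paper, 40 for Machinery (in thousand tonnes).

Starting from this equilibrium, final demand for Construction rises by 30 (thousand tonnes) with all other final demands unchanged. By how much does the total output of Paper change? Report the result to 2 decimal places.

Δx_P = 27.53

I − A =
  [   0.95    -0.35    -0.20    -0.10]
  [  -0.45     0.90    -0.05     0.00]
  [  -0.30    -0.25     0.70     0.00]
  [   0.00    -0.05    -0.25     0.60]
Compute the cofactors C_ij = (−1)^(i+j)·(3×3 minor ij) of I−A; the adjugate is their transpose:
adj(I−A) = Cᵀ =
  [ 0.370500   0.186750   0.141250   0.061750]
  [ 0.198000   0.355500   0.093750   0.033000]
  [ 0.229500   0.207000   0.416250   0.038250]
  [ 0.112125   0.115875   0.181250   0.394625]
det(I−A) = Σ_j (I−A)_1j·C_1j = (0.95)(0.370500) + (-0.35)(0.198000) + (-0.20)(0.229500) + (-0.10)(0.112125) = 0.2255625
(I − A)⁻¹ = adj(I−A) / det(I−A) ≈
  [   1.6426     0.8279     0.6262     0.2738]
  [   0.8778     1.5761     0.4156     0.1463]
  [   1.0175     0.9177     1.8454     0.1696]
  [   0.4971     0.5137     0.8035     1.7495]
Δx = (I − A)⁻¹ Δd with Δd having +30 in the Construction component and 0 elsewhere.
So Δx_P = L_PC · (+30), where L_PC = adj(I−A)_PC / det(I−A) = 0.207000 / 0.2255625.
Δx_P = 0.207000 × (+30) / 0.2255625 = 6.21 / 0.2255625 ≈ 27.53.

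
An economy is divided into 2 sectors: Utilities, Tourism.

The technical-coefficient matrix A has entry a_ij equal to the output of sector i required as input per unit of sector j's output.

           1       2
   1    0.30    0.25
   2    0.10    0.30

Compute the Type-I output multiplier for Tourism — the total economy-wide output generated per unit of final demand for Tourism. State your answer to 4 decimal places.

m_2 = 2.0430

I − A =
  [   0.70    -0.25]
  [  -0.10     0.70]
det(I−A) = (0.70)(0.70) − (-0.25)(-0.10) = 0.4650
adj(I−A) = [[0.70, 0.25], [0.10, 0.70]]
(I − A)⁻¹ = adj(I−A) / det(I−A) ≈
  [   1.50538     0.53763]
  [   0.21505     1.50538]
The output multiplier for sector j is the column-j sum of the Leontief inverse (I − A)⁻¹ = adj(I−A) / det(I−A).
Column 2 of adj(I−A): (0.25, 0.70); det(I−A) = 0.4650.
m_2 = (0.25 + 0.70) / 0.4650 = 0.95 / 0.4650 ≈ 2.0430.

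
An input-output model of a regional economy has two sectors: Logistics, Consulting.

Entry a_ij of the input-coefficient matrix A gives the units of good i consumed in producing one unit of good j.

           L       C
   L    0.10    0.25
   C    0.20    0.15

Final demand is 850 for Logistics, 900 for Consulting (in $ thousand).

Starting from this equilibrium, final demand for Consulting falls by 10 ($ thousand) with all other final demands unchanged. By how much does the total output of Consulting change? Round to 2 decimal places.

I − A =
  [   0.90    -0.25]
  [  -0.20     0.85]
det(I−A) = (0.90)(0.85) − (-0.25)(-0.20) = 0.7150
adj(I−A) = [[0.85, 0.25], [0.20, 0.90]]
(I − A)⁻¹ = adj(I−A) / det(I−A) ≈
  [   1.1888     0.3497]
  [   0.2797     1.2587]
Δx = (I − A)⁻¹ Δd with Δd having -10 in the Consulting component and 0 elsewhere.
So Δx_C = L_CC · (-10), where L_CC = adj(I−A)_CC / det(I−A) = 0.90 / 0.7150.
Δx_C = 0.90 × (-10) / 0.7150 = -9.00 / 0.7150 ≈ -12.59.

Δx_C = -12.59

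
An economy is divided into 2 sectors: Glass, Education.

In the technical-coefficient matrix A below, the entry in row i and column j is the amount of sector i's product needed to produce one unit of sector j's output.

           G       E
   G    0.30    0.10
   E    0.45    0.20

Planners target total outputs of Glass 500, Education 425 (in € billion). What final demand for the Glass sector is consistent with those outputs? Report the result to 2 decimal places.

d_G = 307.50

I − A =
  [   0.70    -0.10]
  [  -0.45     0.80]
d = (I − A) x:
  d_G = (+0.70)·500 + (-0.10)·425 = 307.50
  d_E = (-0.45)·500 + (+0.80)·425 = 115.00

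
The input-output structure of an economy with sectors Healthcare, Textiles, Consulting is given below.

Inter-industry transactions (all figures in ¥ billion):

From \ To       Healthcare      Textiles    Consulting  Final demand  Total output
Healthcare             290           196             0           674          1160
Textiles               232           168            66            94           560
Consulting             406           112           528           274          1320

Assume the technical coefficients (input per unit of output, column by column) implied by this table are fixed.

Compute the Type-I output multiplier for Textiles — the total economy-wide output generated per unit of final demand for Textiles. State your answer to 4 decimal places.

Technical coefficients a_ij = z_ij / X_j:
  a_HH = 290/1160 = 0.25, a_TH = 232/1160 = 0.20, a_CH = 406/1160 = 0.35
  a_HT = 196/560 = 0.35, a_TT = 168/560 = 0.30, a_CT = 112/560 = 0.20
  a_HC = 0/1320 = 0.00, a_TC = 66/1320 = 0.05, a_CC = 528/1320 = 0.40
I − A =
  [   0.75    -0.35     0.00]
  [  -0.20     0.70    -0.05]
  [  -0.35    -0.20     0.60]
Cofactors of I−A, C_ij = (−1)^(i+j)·(minor ij) (rows/columns in the sector order above):
  C_11 = (0.70)(0.60) − (-0.05)(-0.20) = 0.4100
  C_12 = −[(-0.20)(0.60) − (-0.05)(-0.35)] = 0.1375
  C_13 = (-0.20)(-0.20) − (0.70)(-0.35) = 0.2850
  C_21 = −[(-0.35)(0.60) − (0.00)(-0.20)] = 0.2100
  C_22 = (0.75)(0.60) − (0.00)(-0.35) = 0.4500
  C_23 = −[(0.75)(-0.20) − (-0.35)(-0.35)] = 0.2725
  C_31 = (-0.35)(-0.05) − (0.00)(0.70) = 0.0175
  C_32 = −[(0.75)(-0.05) − (0.00)(-0.20)] = 0.0375
  C_33 = (0.75)(0.70) − (-0.35)(-0.20) = 0.4550
det(I−A) = Σ_j (I−A)_1j·C_1j = (0.75)(0.4100) + (-0.35)(0.1375) + (0.00)(0.2850) = 0.259375
adj(I−A) = Cᵀ =
  [ 0.4100   0.2100   0.0175]
  [ 0.1375   0.4500   0.0375]
  [ 0.2850   0.2725   0.4550]
(I − A)⁻¹ = adj(I−A) / det(I−A) ≈
  [   1.58072     0.80964     0.06747]
  [   0.53012     1.73494     0.14458]
  [   1.09880     1.05060     1.75422]
The output multiplier for sector j is the column-j sum of the Leontief inverse (I − A)⁻¹ = adj(I−A) / det(I−A).
Column T of adj(I−A): (0.2100, 0.4500, 0.2725); det(I−A) = 0.259375.
m_T = (0.2100 + 0.4500 + 0.2725) / 0.259375 = 0.9325 / 0.259375 ≈ 3.5952.

m_T = 3.5952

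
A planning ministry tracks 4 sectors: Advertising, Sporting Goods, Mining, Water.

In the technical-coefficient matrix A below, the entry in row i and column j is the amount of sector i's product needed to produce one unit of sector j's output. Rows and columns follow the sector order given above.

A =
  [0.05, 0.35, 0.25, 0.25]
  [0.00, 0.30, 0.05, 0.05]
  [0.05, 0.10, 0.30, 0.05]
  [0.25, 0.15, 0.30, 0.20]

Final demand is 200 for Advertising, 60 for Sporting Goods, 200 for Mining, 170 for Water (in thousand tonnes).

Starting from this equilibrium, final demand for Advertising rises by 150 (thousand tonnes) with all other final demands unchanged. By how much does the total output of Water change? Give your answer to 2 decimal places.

Δx_W = 64.94

I − A =
  [   0.95    -0.35    -0.25    -0.25]
  [   0.00     0.70    -0.05    -0.05]
  [  -0.05    -0.10     0.70    -0.05]
  [  -0.25    -0.15    -0.30     0.80]
Compute the cofactors C_ij = (−1)^(i+j)·(3×3 minor ij) of I−A; the adjugate is their transpose:
adj(I−A) = Cᵀ =
  [ 0.370375   0.246375   0.211750   0.144375]
  [ 0.012125   0.457125   0.052250   0.035625]
  [ 0.037625   0.097125   0.476750   0.047625]
  [ 0.132125   0.199125   0.254750   0.451125]
det(I−A) = Σ_j (I−A)_1j·C_1j = (0.95)(0.370375) + (-0.35)(0.012125) + (-0.25)(0.037625) + (-0.25)(0.132125) = 0.305175
(I − A)⁻¹ = adj(I−A) / det(I−A) ≈
  [   1.2136     0.8073     0.6939     0.4731]
  [   0.0397     1.4979     0.1712     0.1167]
  [   0.1233     0.3183     1.5622     0.1561]
  [   0.4329     0.6525     0.8348     1.4783]
Δx = (I − A)⁻¹ Δd with Δd having +150 in the Advertising component and 0 elsewhere.
So Δx_W = L_WA · (+150), where L_WA = adj(I−A)_WA / det(I−A) = 0.132125 / 0.305175.
Δx_W = 0.132125 × (+150) / 0.305175 = 19.81875 / 0.305175 ≈ 64.94.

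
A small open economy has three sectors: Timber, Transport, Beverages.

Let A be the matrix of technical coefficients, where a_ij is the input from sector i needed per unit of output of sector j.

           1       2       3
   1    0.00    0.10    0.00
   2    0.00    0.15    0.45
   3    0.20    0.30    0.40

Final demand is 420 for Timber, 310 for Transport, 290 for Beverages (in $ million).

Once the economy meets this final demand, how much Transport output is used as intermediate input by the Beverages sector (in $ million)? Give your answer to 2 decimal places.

I − A =
  [   1.00    -0.10     0.00]
  [   0.00     0.85    -0.45]
  [  -0.20    -0.30     0.60]
Cofactors of I−A, C_ij = (−1)^(i+j)·(minor ij) (rows/columns in the sector order above):
  C_11 = (0.85)(0.60) − (-0.45)(-0.30) = 0.3750
  C_12 = −[(0.00)(0.60) − (-0.45)(-0.20)] = 0.0900
  C_13 = (0.00)(-0.30) − (0.85)(-0.20) = 0.1700
  C_21 = −[(-0.10)(0.60) − (0.00)(-0.30)] = 0.0600
  C_22 = (1.00)(0.60) − (0.00)(-0.20) = 0.6000
  C_23 = −[(1.00)(-0.30) − (-0.10)(-0.20)] = 0.3200
  C_31 = (-0.10)(-0.45) − (0.00)(0.85) = 0.0450
  C_32 = −[(1.00)(-0.45) − (0.00)(0.00)] = 0.4500
  C_33 = (1.00)(0.85) − (-0.10)(0.00) = 0.8500
det(I−A) = Σ_j (I−A)_1j·C_1j = (1.00)(0.3750) + (-0.10)(0.0900) + (0.00)(0.1700) = 0.3660
adj(I−A) = Cᵀ =
  [ 0.3750   0.0600   0.0450]
  [ 0.0900   0.6000   0.4500]
  [ 0.1700   0.3200   0.8500]
(I − A)⁻¹ = adj(I−A) / det(I−A) ≈
  [   1.0246     0.1639     0.1230]
  [   0.2459     1.6393     1.2295]
  [   0.4645     0.8743     2.3224]
First solve x = (I − A)⁻¹ d = adj(I−A)·d / det(I−A); in particular x_3 = (0.1700·420 + 0.3200·310 + 0.8500·290) / 0.3660 = 417.10 / 0.3660 ≈ 1139.6175.
Intermediate flow from 2 to 3: z_23 = a_23 · x_3 = 0.45 × 417.10 / 0.3660 = 187.695 / 0.3660 ≈ 512.83.

z_23 = 512.83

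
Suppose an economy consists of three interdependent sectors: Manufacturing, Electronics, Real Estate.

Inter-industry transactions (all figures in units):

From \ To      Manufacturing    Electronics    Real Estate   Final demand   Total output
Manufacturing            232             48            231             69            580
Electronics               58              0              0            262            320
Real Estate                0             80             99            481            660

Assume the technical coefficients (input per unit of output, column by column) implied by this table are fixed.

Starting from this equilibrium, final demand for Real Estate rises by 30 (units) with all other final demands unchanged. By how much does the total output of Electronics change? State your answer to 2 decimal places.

Technical coefficients a_ij = z_ij / X_j:
  a_11 = 232/580 = 0.40, a_21 = 58/580 = 0.10, a_31 = 0/580 = 0.00
  a_12 = 48/320 = 0.15, a_22 = 0/320 = 0.00, a_32 = 80/320 = 0.25
  a_13 = 231/660 = 0.35, a_23 = 0/660 = 0.00, a_33 = 99/660 = 0.15
I − A =
  [   0.60    -0.15    -0.35]
  [  -0.10     1.00     0.00]
  [   0.00    -0.25     0.85]
Cofactors of I−A, C_ij = (−1)^(i+j)·(minor ij) (rows/columns in the sector order above):
  C_11 = (1.00)(0.85) − (0.00)(-0.25) = 0.8500
  C_12 = −[(-0.10)(0.85) − (0.00)(0.00)] = 0.0850
  C_13 = (-0.10)(-0.25) − (1.00)(0.00) = 0.0250
  C_21 = −[(-0.15)(0.85) − (-0.35)(-0.25)] = 0.2150
  C_22 = (0.60)(0.85) − (-0.35)(0.00) = 0.5100
  C_23 = −[(0.60)(-0.25) − (-0.15)(0.00)] = 0.1500
  C_31 = (-0.15)(0.00) − (-0.35)(1.00) = 0.3500
  C_32 = −[(0.60)(0.00) − (-0.35)(-0.10)] = 0.0350
  C_33 = (0.60)(1.00) − (-0.15)(-0.10) = 0.5850
det(I−A) = Σ_j (I−A)_1j·C_1j = (0.60)(0.8500) + (-0.15)(0.0850) + (-0.35)(0.0250) = 0.4885
adj(I−A) = Cᵀ =
  [ 0.8500   0.2150   0.3500]
  [ 0.0850   0.5100   0.0350]
  [ 0.0250   0.1500   0.5850]
(I − A)⁻¹ = adj(I−A) / det(I−A) ≈
  [   1.7400     0.4401     0.7165]
  [   0.1740     1.0440     0.0716]
  [   0.0512     0.3071     1.1975]
Δx = (I − A)⁻¹ Δd with Δd having +30 in the Real Estate component and 0 elsewhere.
So Δx_2 = L_23 · (+30), where L_23 = adj(I−A)_23 / det(I−A) = 0.0350 / 0.4885.
Δx_2 = 0.0350 × (+30) / 0.4885 = 1.05 / 0.4885 ≈ 2.15.

Δx_2 = 2.15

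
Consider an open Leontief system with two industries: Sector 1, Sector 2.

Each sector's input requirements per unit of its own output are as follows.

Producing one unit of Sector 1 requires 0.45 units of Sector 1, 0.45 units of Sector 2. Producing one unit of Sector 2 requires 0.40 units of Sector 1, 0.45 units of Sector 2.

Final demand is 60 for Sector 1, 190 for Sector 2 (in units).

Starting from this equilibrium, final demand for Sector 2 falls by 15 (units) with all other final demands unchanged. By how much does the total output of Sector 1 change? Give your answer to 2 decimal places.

I − A =
  [   0.55    -0.40]
  [  -0.45     0.55]
det(I−A) = (0.55)(0.55) − (-0.40)(-0.45) = 0.1225
adj(I−A) = [[0.55, 0.40], [0.45, 0.55]]
(I − A)⁻¹ = adj(I−A) / det(I−A) ≈
  [   4.4898     3.2653]
  [   3.6735     4.4898]
Δx = (I − A)⁻¹ Δd with Δd having -15 in the Sector 2 component and 0 elsewhere.
So Δx_1 = L_12 · (-15), where L_12 = adj(I−A)_12 / det(I−A) = 0.40 / 0.1225.
Δx_1 = 0.40 × (-15) / 0.1225 = -6.00 / 0.1225 ≈ -48.98.

Δx_1 = -48.98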